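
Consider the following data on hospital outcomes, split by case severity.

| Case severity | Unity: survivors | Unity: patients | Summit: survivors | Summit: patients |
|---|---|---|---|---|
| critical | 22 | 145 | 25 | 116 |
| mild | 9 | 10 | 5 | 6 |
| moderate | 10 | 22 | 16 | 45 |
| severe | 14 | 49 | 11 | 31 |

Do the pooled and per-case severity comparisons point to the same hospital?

No

Critical: Unity 22/145 = 15.2%, Summit 25/116 = 21.6% → Summit
Mild: Unity 9/10 = 90.0%, Summit 5/6 = 83.3% → Unity
Moderate: Unity 10/22 = 45.5%, Summit 16/45 = 35.6% → Unity
Severe: Unity 14/49 = 28.6%, Summit 11/31 = 35.5% → Summit
Overall: Unity 55/226 = 24.3%, Summit 57/198 = 28.8% → Summit
Neither sweeps: Unity wins 2 of 4 groups, Summit wins 2. Summit wins overall but not every group — no Simpson reversal.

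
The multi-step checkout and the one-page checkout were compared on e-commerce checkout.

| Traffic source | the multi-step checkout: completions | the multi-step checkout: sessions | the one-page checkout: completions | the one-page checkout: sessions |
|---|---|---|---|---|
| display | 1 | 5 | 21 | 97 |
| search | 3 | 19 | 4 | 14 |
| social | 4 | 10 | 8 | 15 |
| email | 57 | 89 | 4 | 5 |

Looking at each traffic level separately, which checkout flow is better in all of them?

the one-page checkout

Display: the multi-step checkout 1/5 = 20.0%, the one-page checkout 21/97 = 21.6% → the one-page checkout
Search: the multi-step checkout 3/19 = 15.8%, the one-page checkout 4/14 = 28.6% → the one-page checkout
Social: the multi-step checkout 4/10 = 40.0%, the one-page checkout 8/15 = 53.3% → the one-page checkout
Email: the multi-step checkout 57/89 = 64.0%, the one-page checkout 4/5 = 80.0% → the one-page checkout
The one-page checkout has the higher rate in all 4 groups.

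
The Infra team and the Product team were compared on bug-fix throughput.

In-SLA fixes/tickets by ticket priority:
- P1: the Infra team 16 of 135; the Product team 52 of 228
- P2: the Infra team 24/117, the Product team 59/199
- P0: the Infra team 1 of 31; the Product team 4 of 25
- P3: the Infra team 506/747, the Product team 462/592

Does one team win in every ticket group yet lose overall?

P1: the Infra team 16/135 = 11.9%, the Product team 52/228 = 22.8% → the Product team
P2: the Infra team 24/117 = 20.5%, the Product team 59/199 = 29.6% → the Product team
P0: the Infra team 1/31 = 3.2%, the Product team 4/25 = 16.0% → the Product team
P3: the Infra team 506/747 = 67.7%, the Product team 462/592 = 78.0% → the Product team
Overall: the Infra team 547/1030 = 53.1%, the Product team 577/1044 = 55.3% → the Product team
The Product team wins overall and in every ticket group — no reversal.

No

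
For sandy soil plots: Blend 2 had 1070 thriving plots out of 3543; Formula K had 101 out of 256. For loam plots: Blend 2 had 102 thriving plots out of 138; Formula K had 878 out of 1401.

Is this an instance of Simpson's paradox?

No

Sandy soil: Blend 2 1070/3543 = 30.2%, Formula K 101/256 = 39.5% → Formula K
Loam: Blend 2 102/138 = 73.9%, Formula K 878/1401 = 62.7% → Blend 2
Overall: Blend 2 1172/3681 = 31.8%, Formula K 979/1657 = 59.1% → Formula K
Neither sweeps: Blend 2 wins 1 of 2 groups, Formula K wins 1. Formula K wins overall but not every group — no Simpson reversal.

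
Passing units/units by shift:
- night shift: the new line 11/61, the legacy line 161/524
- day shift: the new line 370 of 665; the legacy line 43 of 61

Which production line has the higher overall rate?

the new line

Night shift: the new line 11/61 = 18.0%, the legacy line 161/524 = 30.7% → the legacy line
Day shift: the new line 370/665 = 55.6%, the legacy line 43/61 = 70.5% → the legacy line
Overall: the new line 381/726 = 52.5%, the legacy line 204/585 = 34.9% → the new line
(The legacy line wins every shift group but the new line wins overall — the legacy line's units skew toward the low-rate night shift group.)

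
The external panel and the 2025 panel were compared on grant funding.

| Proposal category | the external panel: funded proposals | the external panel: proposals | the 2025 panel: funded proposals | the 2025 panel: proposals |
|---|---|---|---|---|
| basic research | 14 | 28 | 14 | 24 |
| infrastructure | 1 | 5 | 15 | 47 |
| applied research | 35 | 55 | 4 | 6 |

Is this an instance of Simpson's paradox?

Yes

Basic research: the external panel 14/28 = 50.0%, the 2025 panel 14/24 = 58.3% → the 2025 panel
Infrastructure: the external panel 1/5 = 20.0%, the 2025 panel 15/47 = 31.9% → the 2025 panel
Applied research: the external panel 35/55 = 63.6%, the 2025 panel 4/6 = 66.7% → the 2025 panel
Overall: the external panel 50/88 = 56.8%, the 2025 panel 33/77 = 42.9% → the external panel
The 2025 panel wins each proposal group but the external panel wins overall — the comparison reverses. The 2025 panel's proposals skew toward infrastructure, which has a lower base rate.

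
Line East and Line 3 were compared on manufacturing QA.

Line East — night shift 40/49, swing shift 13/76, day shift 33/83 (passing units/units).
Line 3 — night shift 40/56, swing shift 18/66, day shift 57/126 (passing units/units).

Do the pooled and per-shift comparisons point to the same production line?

Night shift: Line East 40/49 = 81.6%, Line 3 40/56 = 71.4% → Line East
Swing shift: Line East 13/76 = 17.1%, Line 3 18/66 = 27.3% → Line 3
Day shift: Line East 33/83 = 39.8%, Line 3 57/126 = 45.2% → Line 3
Overall: Line East 86/208 = 41.3%, Line 3 115/248 = 46.4% → Line 3
Neither sweeps: Line East wins 1 of 3 groups, Line 3 wins 2. Line 3 wins overall but not every group — no Simpson reversal.

No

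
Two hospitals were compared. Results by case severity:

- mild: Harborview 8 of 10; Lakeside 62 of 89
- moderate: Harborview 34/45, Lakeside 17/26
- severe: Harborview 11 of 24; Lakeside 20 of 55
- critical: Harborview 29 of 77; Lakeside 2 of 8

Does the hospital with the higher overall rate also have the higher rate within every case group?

No

Mild: Harborview 8/10 = 80.0%, Lakeside 62/89 = 69.7% → Harborview
Moderate: Harborview 34/45 = 75.6%, Lakeside 17/26 = 65.4% → Harborview
Severe: Harborview 11/24 = 45.8%, Lakeside 20/55 = 36.4% → Harborview
Critical: Harborview 29/77 = 37.7%, Lakeside 2/8 = 25.0% → Harborview
Overall: Harborview 82/156 = 52.6%, Lakeside 101/178 = 56.7% → Lakeside
Harborview wins each case group but Lakeside wins overall — the comparison reverses. Harborview's patients skew toward critical, which has a lower base rate.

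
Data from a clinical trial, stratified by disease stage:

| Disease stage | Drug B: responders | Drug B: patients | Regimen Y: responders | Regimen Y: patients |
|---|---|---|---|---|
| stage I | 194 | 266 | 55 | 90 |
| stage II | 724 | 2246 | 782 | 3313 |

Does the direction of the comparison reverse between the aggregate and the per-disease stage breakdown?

Stage I: Drug B 194/266 = 72.9%, Regimen Y 55/90 = 61.1% → Drug B
Stage II: Drug B 724/2246 = 32.2%, Regimen Y 782/3313 = 23.6% → Drug B
Overall: Drug B 918/2512 = 36.5%, Regimen Y 837/3403 = 24.6% → Drug B
Drug B wins overall and in every disease group — no reversal.

No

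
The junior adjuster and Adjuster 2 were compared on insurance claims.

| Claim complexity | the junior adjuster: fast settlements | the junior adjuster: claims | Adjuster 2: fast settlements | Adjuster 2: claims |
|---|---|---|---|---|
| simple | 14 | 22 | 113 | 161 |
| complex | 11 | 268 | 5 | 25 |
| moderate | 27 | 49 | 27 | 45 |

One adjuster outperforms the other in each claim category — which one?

Adjuster 2

Simple: the junior adjuster 14/22 = 63.6%, Adjuster 2 113/161 = 70.2% → Adjuster 2
Complex: the junior adjuster 11/268 = 4.1%, Adjuster 2 5/25 = 20.0% → Adjuster 2
Moderate: the junior adjuster 27/49 = 55.1%, Adjuster 2 27/45 = 60.0% → Adjuster 2
Adjuster 2 has the higher rate in all 3 groups.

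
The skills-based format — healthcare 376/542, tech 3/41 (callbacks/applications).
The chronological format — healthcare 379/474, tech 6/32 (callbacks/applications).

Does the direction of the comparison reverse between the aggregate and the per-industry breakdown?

No

Healthcare: the skills-based format 376/542 = 69.4%, the chronological format 379/474 = 80.0% → the chronological format
Tech: the skills-based format 3/41 = 7.3%, the chronological format 6/32 = 18.8% → the chronological format
Overall: the skills-based format 379/583 = 65.0%, the chronological format 385/506 = 76.1% → the chronological format
The chronological format wins overall and in every industry group — no reversal.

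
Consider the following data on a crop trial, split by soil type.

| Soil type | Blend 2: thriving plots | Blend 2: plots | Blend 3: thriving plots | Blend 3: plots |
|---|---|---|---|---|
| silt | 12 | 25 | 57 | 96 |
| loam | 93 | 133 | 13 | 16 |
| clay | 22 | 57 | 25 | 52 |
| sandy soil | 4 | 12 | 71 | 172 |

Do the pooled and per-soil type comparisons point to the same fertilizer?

No

Silt: Blend 2 12/25 = 48.0%, Blend 3 57/96 = 59.4% → Blend 3
Loam: Blend 2 93/133 = 69.9%, Blend 3 13/16 = 81.2% → Blend 3
Clay: Blend 2 22/57 = 38.6%, Blend 3 25/52 = 48.1% → Blend 3
Sandy soil: Blend 2 4/12 = 33.3%, Blend 3 71/172 = 41.3% → Blend 3
Overall: Blend 2 131/227 = 57.7%, Blend 3 166/336 = 49.4% → Blend 2
Blend 3 wins each soil group but Blend 2 wins overall — the comparison reverses. Blend 3's plots skew toward sandy soil, which has a lower base rate.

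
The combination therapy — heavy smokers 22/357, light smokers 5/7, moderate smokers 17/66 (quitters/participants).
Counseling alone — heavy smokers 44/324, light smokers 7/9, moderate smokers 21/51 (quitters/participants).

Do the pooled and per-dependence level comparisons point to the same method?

Yes

Heavy smokers: the combination therapy 22/357 = 6.2%, counseling alone 44/324 = 13.6% → counseling alone
Light smokers: the combination therapy 5/7 = 71.4%, counseling alone 7/9 = 77.8% → counseling alone
Moderate smokers: the combination therapy 17/66 = 25.8%, counseling alone 21/51 = 41.2% → counseling alone
Overall: the combination therapy 44/430 = 10.2%, counseling alone 72/384 = 18.8% → counseling alone
Counseling alone wins overall and in every dependence group — no reversal.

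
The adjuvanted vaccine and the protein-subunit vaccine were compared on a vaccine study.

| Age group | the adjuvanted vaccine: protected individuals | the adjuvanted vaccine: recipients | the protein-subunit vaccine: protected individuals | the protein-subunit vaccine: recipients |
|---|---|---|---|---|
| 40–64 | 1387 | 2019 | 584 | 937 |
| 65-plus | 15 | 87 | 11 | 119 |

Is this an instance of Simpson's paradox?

40–64: the adjuvanted vaccine 1387/2019 = 68.7%, the protein-subunit vaccine 584/937 = 62.3% → the adjuvanted vaccine
65-plus: the adjuvanted vaccine 15/87 = 17.2%, the protein-subunit vaccine 11/119 = 9.2% → the adjuvanted vaccine
Overall: the adjuvanted vaccine 1402/2106 = 66.6%, the protein-subunit vaccine 595/1056 = 56.3% → the adjuvanted vaccine
The adjuvanted vaccine wins overall and in every age group — no reversal.

No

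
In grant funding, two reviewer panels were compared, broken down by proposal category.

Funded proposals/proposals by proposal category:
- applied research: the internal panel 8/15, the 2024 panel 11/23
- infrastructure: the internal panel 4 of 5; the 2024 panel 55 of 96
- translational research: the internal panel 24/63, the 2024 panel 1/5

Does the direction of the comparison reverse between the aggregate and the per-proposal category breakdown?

Yes

Applied research: the internal panel 8/15 = 53.3%, the 2024 panel 11/23 = 47.8% → the internal panel
Infrastructure: the internal panel 4/5 = 80.0%, the 2024 panel 55/96 = 57.3% → the internal panel
Translational research: the internal panel 24/63 = 38.1%, the 2024 panel 1/5 = 20.0% → the internal panel
Overall: the internal panel 36/83 = 43.4%, the 2024 panel 67/124 = 54.0% → the 2024 panel
The internal panel wins each proposal group but the 2024 panel wins overall — the comparison reverses. The internal panel's proposals skew toward translational research, which has a lower base rate.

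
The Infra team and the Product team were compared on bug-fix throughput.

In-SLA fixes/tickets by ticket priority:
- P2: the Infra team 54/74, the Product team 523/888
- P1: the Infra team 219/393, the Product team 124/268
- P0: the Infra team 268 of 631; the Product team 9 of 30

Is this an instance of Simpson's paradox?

Yes

P2: the Infra team 54/74 = 73.0%, the Product team 523/888 = 58.9% → the Infra team
P1: the Infra team 219/393 = 55.7%, the Product team 124/268 = 46.3% → the Infra team
P0: the Infra team 268/631 = 42.5%, the Product team 9/30 = 30.0% → the Infra team
Overall: the Infra team 541/1098 = 49.3%, the Product team 656/1186 = 55.3% → the Product team
The Infra team wins each ticket group but the Product team wins overall — the comparison reverses. The Infra team's tickets skew toward P0, which has a lower base rate.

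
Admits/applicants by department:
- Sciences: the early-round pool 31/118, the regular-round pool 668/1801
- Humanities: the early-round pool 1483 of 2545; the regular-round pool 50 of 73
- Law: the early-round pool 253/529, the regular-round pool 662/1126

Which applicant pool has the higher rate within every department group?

Sciences: the early-round pool 31/118 = 26.3%, the regular-round pool 668/1801 = 37.1% → the regular-round pool
Humanities: the early-round pool 1483/2545 = 58.3%, the regular-round pool 50/73 = 68.5% → the regular-round pool
Law: the early-round pool 253/529 = 47.8%, the regular-round pool 662/1126 = 58.8% → the regular-round pool
The regular-round pool has the higher rate in all 3 groups.

the regular-round pool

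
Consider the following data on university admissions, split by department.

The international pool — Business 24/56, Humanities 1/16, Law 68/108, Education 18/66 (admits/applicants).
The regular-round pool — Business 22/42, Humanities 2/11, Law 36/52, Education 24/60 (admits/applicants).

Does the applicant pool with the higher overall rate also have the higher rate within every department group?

Business: the international pool 24/56 = 42.9%, the regular-round pool 22/42 = 52.4% → the regular-round pool
Humanities: the international pool 1/16 = 6.2%, the regular-round pool 2/11 = 18.2% → the regular-round pool
Law: the international pool 68/108 = 63.0%, the regular-round pool 36/52 = 69.2% → the regular-round pool
Education: the international pool 18/66 = 27.3%, the regular-round pool 24/60 = 40.0% → the regular-round pool
Overall: the international pool 111/246 = 45.1%, the regular-round pool 84/165 = 50.9% → the regular-round pool
The regular-round pool wins overall and in every department group — no reversal.

Yes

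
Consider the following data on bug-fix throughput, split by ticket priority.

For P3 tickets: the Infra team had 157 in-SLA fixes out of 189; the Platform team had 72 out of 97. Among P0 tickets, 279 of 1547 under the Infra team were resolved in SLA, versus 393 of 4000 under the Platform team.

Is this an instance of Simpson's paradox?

No

P3: the Infra team 157/189 = 83.1%, the Platform team 72/97 = 74.2% → the Infra team
P0: the Infra team 279/1547 = 18.0%, the Platform team 393/4000 = 9.8% → the Infra team
Overall: the Infra team 436/1736 = 25.1%, the Platform team 465/4097 = 11.3% → the Infra team
The Infra team wins overall and in every ticket group — no reversal.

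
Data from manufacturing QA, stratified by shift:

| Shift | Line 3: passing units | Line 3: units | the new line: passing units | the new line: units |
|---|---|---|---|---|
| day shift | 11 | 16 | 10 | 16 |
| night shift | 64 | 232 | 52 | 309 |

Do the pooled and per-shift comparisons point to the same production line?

Yes

Day shift: Line 3 11/16 = 68.8%, the new line 10/16 = 62.5% → Line 3
Night shift: Line 3 64/232 = 27.6%, the new line 52/309 = 16.8% → Line 3
Overall: Line 3 75/248 = 30.2%, the new line 62/325 = 19.1% → Line 3
Line 3 wins overall and in every shift group — no reversal.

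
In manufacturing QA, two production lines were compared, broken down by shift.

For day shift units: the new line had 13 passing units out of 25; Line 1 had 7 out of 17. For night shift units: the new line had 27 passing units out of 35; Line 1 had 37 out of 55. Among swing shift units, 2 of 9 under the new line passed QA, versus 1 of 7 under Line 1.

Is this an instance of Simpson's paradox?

Day shift: the new line 13/25 = 52.0%, Line 1 7/17 = 41.2% → the new line
Night shift: the new line 27/35 = 77.1%, Line 1 37/55 = 67.3% → the new line
Swing shift: the new line 2/9 = 22.2%, Line 1 1/7 = 14.3% → the new line
Overall: the new line 42/69 = 60.9%, Line 1 45/79 = 57.0% → the new line
The new line wins overall and in every shift group — no reversal.

No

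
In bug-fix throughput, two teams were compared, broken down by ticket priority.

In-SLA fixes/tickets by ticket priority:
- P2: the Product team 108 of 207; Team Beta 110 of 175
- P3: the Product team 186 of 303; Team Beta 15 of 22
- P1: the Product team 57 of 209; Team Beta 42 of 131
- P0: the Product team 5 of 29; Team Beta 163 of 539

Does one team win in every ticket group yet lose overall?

P2: the Product team 108/207 = 52.2%, Team Beta 110/175 = 62.9% → Team Beta
P3: the Product team 186/303 = 61.4%, Team Beta 15/22 = 68.2% → Team Beta
P1: the Product team 57/209 = 27.3%, Team Beta 42/131 = 32.1% → Team Beta
P0: the Product team 5/29 = 17.2%, Team Beta 163/539 = 30.2% → Team Beta
Overall: the Product team 356/748 = 47.6%, Team Beta 330/867 = 38.1% → the Product team
Team Beta wins each ticket group but the Product team wins overall — the comparison reverses. Team Beta's tickets skew toward P0, which has a lower base rate.

Yes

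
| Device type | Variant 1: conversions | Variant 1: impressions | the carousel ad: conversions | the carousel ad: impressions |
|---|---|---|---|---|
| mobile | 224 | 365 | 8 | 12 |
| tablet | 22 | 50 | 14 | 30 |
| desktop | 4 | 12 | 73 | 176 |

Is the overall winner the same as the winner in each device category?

Mobile: Variant 1 224/365 = 61.4%, the carousel ad 8/12 = 66.7% → the carousel ad
Tablet: Variant 1 22/50 = 44.0%, the carousel ad 14/30 = 46.7% → the carousel ad
Desktop: Variant 1 4/12 = 33.3%, the carousel ad 73/176 = 41.5% → the carousel ad
Overall: Variant 1 250/427 = 58.5%, the carousel ad 95/218 = 43.6% → Variant 1
The carousel ad wins each device group but Variant 1 wins overall — the comparison reverses. The carousel ad's impressions skew toward desktop, which has a lower base rate.

No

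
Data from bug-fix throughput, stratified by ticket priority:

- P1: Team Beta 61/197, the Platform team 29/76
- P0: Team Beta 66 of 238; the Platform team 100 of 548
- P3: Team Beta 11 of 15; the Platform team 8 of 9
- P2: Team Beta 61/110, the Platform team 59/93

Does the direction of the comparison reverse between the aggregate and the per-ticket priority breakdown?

No

P1: Team Beta 61/197 = 31.0%, the Platform team 29/76 = 38.2% → the Platform team
P0: Team Beta 66/238 = 27.7%, the Platform team 100/548 = 18.2% → Team Beta
P3: Team Beta 11/15 = 73.3%, the Platform team 8/9 = 88.9% → the Platform team
P2: Team Beta 61/110 = 55.5%, the Platform team 59/93 = 63.4% → the Platform team
Overall: Team Beta 199/560 = 35.5%, the Platform team 196/726 = 27.0% → Team Beta
Neither sweeps: Team Beta wins 1 of 4 groups, the Platform team wins 3. Team Beta wins overall but not every group — no Simpson reversal.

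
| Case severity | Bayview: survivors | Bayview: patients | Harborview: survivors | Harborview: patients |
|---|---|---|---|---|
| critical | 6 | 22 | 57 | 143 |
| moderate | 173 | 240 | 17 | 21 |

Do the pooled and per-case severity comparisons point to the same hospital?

No

Critical: Bayview 6/22 = 27.3%, Harborview 57/143 = 39.9% → Harborview
Moderate: Bayview 173/240 = 72.1%, Harborview 17/21 = 81.0% → Harborview
Overall: Bayview 179/262 = 68.3%, Harborview 74/164 = 45.1% → Bayview
Harborview wins each case group but Bayview wins overall — the comparison reverses. Harborview's patients skew toward critical, which has a lower base rate.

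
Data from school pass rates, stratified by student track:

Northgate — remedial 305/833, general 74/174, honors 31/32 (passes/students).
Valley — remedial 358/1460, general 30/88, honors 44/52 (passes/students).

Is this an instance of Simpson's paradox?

No

Remedial: Northgate 305/833 = 36.6%, Valley 358/1460 = 24.5% → Northgate
General: Northgate 74/174 = 42.5%, Valley 30/88 = 34.1% → Northgate
Honors: Northgate 31/32 = 96.9%, Valley 44/52 = 84.6% → Northgate
Overall: Northgate 410/1039 = 39.5%, Valley 432/1600 = 27.0% → Northgate
Northgate wins overall and in every student group — no reversal.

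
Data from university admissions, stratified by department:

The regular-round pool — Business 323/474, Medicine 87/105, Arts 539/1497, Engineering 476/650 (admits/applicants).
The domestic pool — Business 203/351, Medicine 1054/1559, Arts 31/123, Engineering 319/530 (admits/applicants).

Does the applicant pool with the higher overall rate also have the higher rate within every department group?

No

Business: the regular-round pool 323/474 = 68.1%, the domestic pool 203/351 = 57.8% → the regular-round pool
Medicine: the regular-round pool 87/105 = 82.9%, the domestic pool 1054/1559 = 67.6% → the regular-round pool
Arts: the regular-round pool 539/1497 = 36.0%, the domestic pool 31/123 = 25.2% → the regular-round pool
Engineering: the regular-round pool 476/650 = 73.2%, the domestic pool 319/530 = 60.2% → the regular-round pool
Overall: the regular-round pool 1425/2726 = 52.3%, the domestic pool 1607/2563 = 62.7% → the domestic pool
The regular-round pool wins each department group but the domestic pool wins overall — the comparison reverses. The regular-round pool's applicants skew toward Arts, which has a lower base rate.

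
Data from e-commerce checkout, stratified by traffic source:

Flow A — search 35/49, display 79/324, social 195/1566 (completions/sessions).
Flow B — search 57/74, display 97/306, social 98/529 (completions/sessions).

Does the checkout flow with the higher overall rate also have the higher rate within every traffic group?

Yes

Search: Flow A 35/49 = 71.4%, Flow B 57/74 = 77.0% → Flow B
Display: Flow A 79/324 = 24.4%, Flow B 97/306 = 31.7% → Flow B
Social: Flow A 195/1566 = 12.5%, Flow B 98/529 = 18.5% → Flow B
Overall: Flow A 309/1939 = 15.9%, Flow B 252/909 = 27.7% → Flow B
Flow B wins overall and in every traffic group — no reversal.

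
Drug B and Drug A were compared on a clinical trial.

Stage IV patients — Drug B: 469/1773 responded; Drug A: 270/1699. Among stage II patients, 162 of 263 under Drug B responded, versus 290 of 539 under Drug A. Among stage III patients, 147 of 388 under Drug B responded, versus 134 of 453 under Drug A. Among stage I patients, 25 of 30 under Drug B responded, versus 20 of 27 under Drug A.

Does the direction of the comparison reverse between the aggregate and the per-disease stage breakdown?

Stage IV: Drug B 469/1773 = 26.5%, Drug A 270/1699 = 15.9% → Drug B
Stage II: Drug B 162/263 = 61.6%, Drug A 290/539 = 53.8% → Drug B
Stage III: Drug B 147/388 = 37.9%, Drug A 134/453 = 29.6% → Drug B
Stage I: Drug B 25/30 = 83.3%, Drug A 20/27 = 74.1% → Drug B
Overall: Drug B 803/2454 = 32.7%, Drug A 714/2718 = 26.3% → Drug B
Drug B wins overall and in every disease group — no reversal.

No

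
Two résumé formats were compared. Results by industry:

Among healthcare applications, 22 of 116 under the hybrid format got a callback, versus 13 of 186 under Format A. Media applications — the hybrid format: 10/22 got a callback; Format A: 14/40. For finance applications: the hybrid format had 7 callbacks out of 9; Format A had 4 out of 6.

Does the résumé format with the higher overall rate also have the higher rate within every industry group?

Yes

Healthcare: the hybrid format 22/116 = 19.0%, Format A 13/186 = 7.0% → the hybrid format
Media: the hybrid format 10/22 = 45.5%, Format A 14/40 = 35.0% → the hybrid format
Finance: the hybrid format 7/9 = 77.8%, Format A 4/6 = 66.7% → the hybrid format
Overall: the hybrid format 39/147 = 26.5%, Format A 31/232 = 13.4% → the hybrid format
The hybrid format wins overall and in every industry group — no reversal.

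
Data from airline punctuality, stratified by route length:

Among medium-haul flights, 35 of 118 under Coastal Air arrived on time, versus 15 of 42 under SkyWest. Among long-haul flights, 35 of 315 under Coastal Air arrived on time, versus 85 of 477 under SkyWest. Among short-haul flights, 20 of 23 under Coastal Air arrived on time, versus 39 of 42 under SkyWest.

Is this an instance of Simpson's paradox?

Medium-haul: Coastal Air 35/118 = 29.7%, SkyWest 15/42 = 35.7% → SkyWest
Long-haul: Coastal Air 35/315 = 11.1%, SkyWest 85/477 = 17.8% → SkyWest
Short-haul: Coastal Air 20/23 = 87.0%, SkyWest 39/42 = 92.9% → SkyWest
Overall: Coastal Air 90/456 = 19.7%, SkyWest 139/561 = 24.8% → SkyWest
SkyWest wins overall and in every route group — no reversal.

No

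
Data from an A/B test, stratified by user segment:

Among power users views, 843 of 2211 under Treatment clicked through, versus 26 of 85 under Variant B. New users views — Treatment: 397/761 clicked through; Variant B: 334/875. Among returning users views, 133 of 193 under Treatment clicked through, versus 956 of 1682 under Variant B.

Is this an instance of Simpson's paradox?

Power users: Treatment 843/2211 = 38.1%, Variant B 26/85 = 30.6% → Treatment
New users: Treatment 397/761 = 52.2%, Variant B 334/875 = 38.2% → Treatment
Returning users: Treatment 133/193 = 68.9%, Variant B 956/1682 = 56.8% → Treatment
Overall: Treatment 1373/3165 = 43.4%, Variant B 1316/2642 = 49.8% → Variant B
Treatment wins each user group but Variant B wins overall — the comparison reverses. Treatment's views skew toward power users, which has a lower base rate.

Yes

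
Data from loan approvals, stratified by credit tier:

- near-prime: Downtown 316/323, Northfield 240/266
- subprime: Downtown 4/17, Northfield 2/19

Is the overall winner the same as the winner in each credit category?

Yes

Near-prime: Downtown 316/323 = 97.8%, Northfield 240/266 = 90.2% → Downtown
Subprime: Downtown 4/17 = 23.5%, Northfield 2/19 = 10.5% → Downtown
Overall: Downtown 320/340 = 94.1%, Northfield 242/285 = 84.9% → Downtown
Downtown wins overall and in every credit group — no reversal.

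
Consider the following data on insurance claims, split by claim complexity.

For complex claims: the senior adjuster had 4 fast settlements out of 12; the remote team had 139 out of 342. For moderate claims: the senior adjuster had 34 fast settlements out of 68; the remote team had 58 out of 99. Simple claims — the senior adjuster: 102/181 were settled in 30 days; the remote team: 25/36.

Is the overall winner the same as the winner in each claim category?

Complex: the senior adjuster 4/12 = 33.3%, the remote team 139/342 = 40.6% → the remote team
Moderate: the senior adjuster 34/68 = 50.0%, the remote team 58/99 = 58.6% → the remote team
Simple: the senior adjuster 102/181 = 56.4%, the remote team 25/36 = 69.4% → the remote team
Overall: the senior adjuster 140/261 = 53.6%, the remote team 222/477 = 46.5% → the senior adjuster
The remote team wins each claim group but the senior adjuster wins overall — the comparison reverses. The remote team's claims skew toward complex, which has a lower base rate.

No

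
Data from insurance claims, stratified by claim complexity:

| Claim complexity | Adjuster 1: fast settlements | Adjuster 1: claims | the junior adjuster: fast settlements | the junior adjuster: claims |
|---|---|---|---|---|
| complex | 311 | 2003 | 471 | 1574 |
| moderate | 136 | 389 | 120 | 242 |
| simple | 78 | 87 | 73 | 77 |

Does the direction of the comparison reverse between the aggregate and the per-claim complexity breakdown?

Complex: Adjuster 1 311/2003 = 15.5%, the junior adjuster 471/1574 = 29.9% → the junior adjuster
Moderate: Adjuster 1 136/389 = 35.0%, the junior adjuster 120/242 = 49.6% → the junior adjuster
Simple: Adjuster 1 78/87 = 89.7%, the junior adjuster 73/77 = 94.8% → the junior adjuster
Overall: Adjuster 1 525/2479 = 21.2%, the junior adjuster 664/1893 = 35.1% → the junior adjuster
The junior adjuster wins overall and in every claim group — no reversal.

No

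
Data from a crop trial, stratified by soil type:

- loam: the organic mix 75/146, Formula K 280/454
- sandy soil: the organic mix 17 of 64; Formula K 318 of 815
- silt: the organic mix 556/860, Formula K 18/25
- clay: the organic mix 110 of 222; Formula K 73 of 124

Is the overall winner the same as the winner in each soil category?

No

Loam: the organic mix 75/146 = 51.4%, Formula K 280/454 = 61.7% → Formula K
Sandy soil: the organic mix 17/64 = 26.6%, Formula K 318/815 = 39.0% → Formula K
Silt: the organic mix 556/860 = 64.7%, Formula K 18/25 = 72.0% → Formula K
Clay: the organic mix 110/222 = 49.5%, Formula K 73/124 = 58.9% → Formula K
Overall: the organic mix 758/1292 = 58.7%, Formula K 689/1418 = 48.6% → the organic mix
Formula K wins each soil group but the organic mix wins overall — the comparison reverses. Formula K's plots skew toward sandy soil, which has a lower base rate.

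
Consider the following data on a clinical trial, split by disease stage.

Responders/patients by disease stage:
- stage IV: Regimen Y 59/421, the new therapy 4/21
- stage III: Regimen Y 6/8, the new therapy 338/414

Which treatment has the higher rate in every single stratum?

Stage IV: Regimen Y 59/421 = 14.0%, the new therapy 4/21 = 19.0% → the new therapy
Stage III: Regimen Y 6/8 = 75.0%, the new therapy 338/414 = 81.6% → the new therapy
The new therapy has the higher rate in both groups.

the new therapy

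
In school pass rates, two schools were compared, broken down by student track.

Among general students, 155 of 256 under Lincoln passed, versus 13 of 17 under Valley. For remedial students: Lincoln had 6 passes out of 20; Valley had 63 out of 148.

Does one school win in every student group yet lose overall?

Yes

General: Lincoln 155/256 = 60.5%, Valley 13/17 = 76.5% → Valley
Remedial: Lincoln 6/20 = 30.0%, Valley 63/148 = 42.6% → Valley
Overall: Lincoln 161/276 = 58.3%, Valley 76/165 = 46.1% → Lincoln
Valley wins each student group but Lincoln wins overall — the comparison reverses. Valley's students skew toward remedial, which has a lower base rate.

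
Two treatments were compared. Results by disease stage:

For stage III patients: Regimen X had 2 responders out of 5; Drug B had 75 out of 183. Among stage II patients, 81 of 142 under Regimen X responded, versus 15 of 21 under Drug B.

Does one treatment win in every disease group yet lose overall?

Stage III: Regimen X 2/5 = 40.0%, Drug B 75/183 = 41.0% → Drug B
Stage II: Regimen X 81/142 = 57.0%, Drug B 15/21 = 71.4% → Drug B
Overall: Regimen X 83/147 = 56.5%, Drug B 90/204 = 44.1% → Regimen X
Drug B wins each disease group but Regimen X wins overall — the comparison reverses. Drug B's patients skew toward stage III, which has a lower base rate.

Yes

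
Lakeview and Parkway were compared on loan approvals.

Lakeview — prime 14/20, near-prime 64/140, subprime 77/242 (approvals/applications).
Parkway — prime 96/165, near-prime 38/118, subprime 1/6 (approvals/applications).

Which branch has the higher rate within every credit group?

Lakeview

Prime: Lakeview 14/20 = 70.0%, Parkway 96/165 = 58.2% → Lakeview
Near-prime: Lakeview 64/140 = 45.7%, Parkway 38/118 = 32.2% → Lakeview
Subprime: Lakeview 77/242 = 31.8%, Parkway 1/6 = 16.7% → Lakeview
Lakeview has the higher rate in all 3 groups.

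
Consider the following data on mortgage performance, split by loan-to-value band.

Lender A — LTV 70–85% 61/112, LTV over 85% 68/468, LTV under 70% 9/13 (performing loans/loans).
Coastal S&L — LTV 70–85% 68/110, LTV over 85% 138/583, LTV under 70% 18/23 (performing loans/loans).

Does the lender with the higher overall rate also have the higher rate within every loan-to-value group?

Yes

LTV 70–85%: Lender A 61/112 = 54.5%, Coastal S&L 68/110 = 61.8% → Coastal S&L
LTV over 85%: Lender A 68/468 = 14.5%, Coastal S&L 138/583 = 23.7% → Coastal S&L
LTV under 70%: Lender A 9/13 = 69.2%, Coastal S&L 18/23 = 78.3% → Coastal S&L
Overall: Lender A 138/593 = 23.3%, Coastal S&L 224/716 = 31.3% → Coastal S&L
Coastal S&L wins overall and in every loan-to-value group — no reversal.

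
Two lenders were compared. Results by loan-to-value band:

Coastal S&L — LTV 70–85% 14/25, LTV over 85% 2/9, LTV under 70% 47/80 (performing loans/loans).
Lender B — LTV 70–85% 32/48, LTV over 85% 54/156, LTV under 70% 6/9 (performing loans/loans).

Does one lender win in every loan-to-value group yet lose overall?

Yes

LTV 70–85%: Coastal S&L 14/25 = 56.0%, Lender B 32/48 = 66.7% → Lender B
LTV over 85%: Coastal S&L 2/9 = 22.2%, Lender B 54/156 = 34.6% → Lender B
LTV under 70%: Coastal S&L 47/80 = 58.8%, Lender B 6/9 = 66.7% → Lender B
Overall: Coastal S&L 63/114 = 55.3%, Lender B 92/213 = 43.2% → Coastal S&L
Lender B wins each loan-to-value group but Coastal S&L wins overall — the comparison reverses. Lender B's loans skew toward LTV over 85%, which has a lower base rate.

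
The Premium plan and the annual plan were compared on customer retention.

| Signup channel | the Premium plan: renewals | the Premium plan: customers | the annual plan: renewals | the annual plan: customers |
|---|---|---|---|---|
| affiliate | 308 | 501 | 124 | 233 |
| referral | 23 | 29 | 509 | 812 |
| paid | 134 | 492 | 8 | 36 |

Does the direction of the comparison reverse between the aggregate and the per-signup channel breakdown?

Affiliate: the Premium plan 308/501 = 61.5%, the annual plan 124/233 = 53.2% → the Premium plan
Referral: the Premium plan 23/29 = 79.3%, the annual plan 509/812 = 62.7% → the Premium plan
Paid: the Premium plan 134/492 = 27.2%, the annual plan 8/36 = 22.2% → the Premium plan
Overall: the Premium plan 465/1022 = 45.5%, the annual plan 641/1081 = 59.3% → the annual plan
The Premium plan wins each signup group but the annual plan wins overall — the comparison reverses. The Premium plan's customers skew toward paid, which has a lower base rate.

Yes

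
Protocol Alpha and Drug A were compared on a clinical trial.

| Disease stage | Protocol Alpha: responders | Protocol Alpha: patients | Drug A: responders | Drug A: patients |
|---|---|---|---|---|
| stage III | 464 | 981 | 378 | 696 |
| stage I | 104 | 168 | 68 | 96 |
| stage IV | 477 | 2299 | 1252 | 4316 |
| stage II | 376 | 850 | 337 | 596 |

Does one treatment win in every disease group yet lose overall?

Stage III: Protocol Alpha 464/981 = 47.3%, Drug A 378/696 = 54.3% → Drug A
Stage I: Protocol Alpha 104/168 = 61.9%, Drug A 68/96 = 70.8% → Drug A
Stage IV: Protocol Alpha 477/2299 = 20.7%, Drug A 1252/4316 = 29.0% → Drug A
Stage II: Protocol Alpha 376/850 = 44.2%, Drug A 337/596 = 56.5% → Drug A
Overall: Protocol Alpha 1421/4298 = 33.1%, Drug A 2035/5704 = 35.7% → Drug A
Drug A wins overall and in every disease group — no reversal.

No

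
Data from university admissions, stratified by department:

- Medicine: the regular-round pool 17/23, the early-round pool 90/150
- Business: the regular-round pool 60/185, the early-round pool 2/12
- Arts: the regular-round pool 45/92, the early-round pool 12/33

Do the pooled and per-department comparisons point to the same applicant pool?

No

Medicine: the regular-round pool 17/23 = 73.9%, the early-round pool 90/150 = 60.0% → the regular-round pool
Business: the regular-round pool 60/185 = 32.4%, the early-round pool 2/12 = 16.7% → the regular-round pool
Arts: the regular-round pool 45/92 = 48.9%, the early-round pool 12/33 = 36.4% → the regular-round pool
Overall: the regular-round pool 122/300 = 40.7%, the early-round pool 104/195 = 53.3% → the early-round pool
The regular-round pool wins each department group but the early-round pool wins overall — the comparison reverses. The regular-round pool's applicants skew toward Business, which has a lower base rate.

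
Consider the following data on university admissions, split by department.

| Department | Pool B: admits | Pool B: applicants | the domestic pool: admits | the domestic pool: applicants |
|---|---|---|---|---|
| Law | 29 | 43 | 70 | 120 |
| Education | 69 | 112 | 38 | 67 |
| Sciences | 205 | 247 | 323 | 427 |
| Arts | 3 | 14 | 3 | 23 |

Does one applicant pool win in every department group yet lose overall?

Law: Pool B 29/43 = 67.4%, the domestic pool 70/120 = 58.3% → Pool B
Education: Pool B 69/112 = 61.6%, the domestic pool 38/67 = 56.7% → Pool B
Sciences: Pool B 205/247 = 83.0%, the domestic pool 323/427 = 75.6% → Pool B
Arts: Pool B 3/14 = 21.4%, the domestic pool 3/23 = 13.0% → Pool B
Overall: Pool B 306/416 = 73.6%, the domestic pool 434/637 = 68.1% → Pool B
Pool B wins overall and in every department group — no reversal.

No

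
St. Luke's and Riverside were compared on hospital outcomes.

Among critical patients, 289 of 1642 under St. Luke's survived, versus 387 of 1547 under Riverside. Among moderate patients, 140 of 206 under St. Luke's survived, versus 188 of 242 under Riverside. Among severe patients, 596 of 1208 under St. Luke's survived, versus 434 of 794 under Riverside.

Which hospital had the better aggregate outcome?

Critical: St. Luke's 289/1642 = 17.6%, Riverside 387/1547 = 25.0% → Riverside
Moderate: St. Luke's 140/206 = 68.0%, Riverside 188/242 = 77.7% → Riverside
Severe: St. Luke's 596/1208 = 49.3%, Riverside 434/794 = 54.7% → Riverside
Overall: St. Luke's 1025/3056 = 33.5%, Riverside 1009/2583 = 39.1% → Riverside

Riverside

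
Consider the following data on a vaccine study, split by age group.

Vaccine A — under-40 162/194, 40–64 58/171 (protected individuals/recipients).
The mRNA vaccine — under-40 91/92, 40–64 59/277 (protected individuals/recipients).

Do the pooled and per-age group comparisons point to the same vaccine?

No

Under-40: Vaccine A 162/194 = 83.5%, the mRNA vaccine 91/92 = 98.9% → the mRNA vaccine
40–64: Vaccine A 58/171 = 33.9%, the mRNA vaccine 59/277 = 21.3% → Vaccine A
Overall: Vaccine A 220/365 = 60.3%, the mRNA vaccine 150/369 = 40.7% → Vaccine A
Neither sweeps: Vaccine A wins 1 of 2 groups, the mRNA vaccine wins 1. Vaccine A wins overall but not every group — no Simpson reversal.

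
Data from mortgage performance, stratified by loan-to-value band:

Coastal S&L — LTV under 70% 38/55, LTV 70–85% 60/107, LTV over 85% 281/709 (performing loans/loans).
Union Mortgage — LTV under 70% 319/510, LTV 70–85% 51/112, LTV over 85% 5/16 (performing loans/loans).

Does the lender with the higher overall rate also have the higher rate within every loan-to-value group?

No

LTV under 70%: Coastal S&L 38/55 = 69.1%, Union Mortgage 319/510 = 62.5% → Coastal S&L
LTV 70–85%: Coastal S&L 60/107 = 56.1%, Union Mortgage 51/112 = 45.5% → Coastal S&L
LTV over 85%: Coastal S&L 281/709 = 39.6%, Union Mortgage 5/16 = 31.2% → Coastal S&L
Overall: Coastal S&L 379/871 = 43.5%, Union Mortgage 375/638 = 58.8% → Union Mortgage
Coastal S&L wins each loan-to-value group but Union Mortgage wins overall — the comparison reverses. Coastal S&L's loans skew toward LTV over 85%, which has a lower base rate.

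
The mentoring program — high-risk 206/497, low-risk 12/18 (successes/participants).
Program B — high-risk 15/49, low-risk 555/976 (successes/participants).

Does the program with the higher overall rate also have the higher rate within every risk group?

High-risk: the mentoring program 206/497 = 41.4%, Program B 15/49 = 30.6% → the mentoring program
Low-risk: the mentoring program 12/18 = 66.7%, Program B 555/976 = 56.9% → the mentoring program
Overall: the mentoring program 218/515 = 42.3%, Program B 570/1025 = 55.6% → Program B
The mentoring program wins each risk group but Program B wins overall — the comparison reverses. The mentoring program's participants skew toward high-risk, which has a lower base rate.

No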